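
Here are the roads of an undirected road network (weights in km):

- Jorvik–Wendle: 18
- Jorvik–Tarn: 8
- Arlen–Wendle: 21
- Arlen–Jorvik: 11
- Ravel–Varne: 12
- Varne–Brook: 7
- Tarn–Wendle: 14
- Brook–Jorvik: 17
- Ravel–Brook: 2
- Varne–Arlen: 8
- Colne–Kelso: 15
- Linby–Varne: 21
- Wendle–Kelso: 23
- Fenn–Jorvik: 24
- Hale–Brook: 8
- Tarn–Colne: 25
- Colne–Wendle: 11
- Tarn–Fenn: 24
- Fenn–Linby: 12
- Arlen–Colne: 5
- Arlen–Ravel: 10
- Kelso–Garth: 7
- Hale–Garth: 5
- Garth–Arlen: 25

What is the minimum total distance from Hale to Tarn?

33 km

Settle nodes by increasing distance from Hale:
Hale: 0
Garth: 5  (via Hale)
Brook: 8  (via Hale)
Ravel: 10  (via Brook)
Kelso: 12  (via Garth)
Varne: 15  (via Brook)
Arlen: 20  (via Ravel)
Jorvik: 25  (via Brook)
Colne: 25  (via Arlen)
Tarn: 33  (via Jorvik)
Shortest route: Hale–Brook–Jorvik–Tarn = 33 km.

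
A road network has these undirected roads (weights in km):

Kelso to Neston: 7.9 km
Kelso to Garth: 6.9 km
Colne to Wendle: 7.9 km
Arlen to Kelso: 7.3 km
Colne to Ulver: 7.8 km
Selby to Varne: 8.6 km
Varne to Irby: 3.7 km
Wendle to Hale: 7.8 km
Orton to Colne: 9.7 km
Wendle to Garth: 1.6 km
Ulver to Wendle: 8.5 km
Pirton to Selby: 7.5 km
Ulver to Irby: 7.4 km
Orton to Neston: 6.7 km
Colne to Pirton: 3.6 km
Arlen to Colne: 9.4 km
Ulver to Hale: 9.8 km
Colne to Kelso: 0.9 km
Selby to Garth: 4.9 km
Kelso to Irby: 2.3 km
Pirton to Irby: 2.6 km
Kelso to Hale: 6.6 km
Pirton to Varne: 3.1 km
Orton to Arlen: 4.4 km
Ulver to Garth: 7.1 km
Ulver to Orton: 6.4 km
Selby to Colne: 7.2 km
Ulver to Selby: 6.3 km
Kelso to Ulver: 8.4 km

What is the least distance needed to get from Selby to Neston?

16 km

Candidate routes:
Selby–Garth–Kelso–Neston: 4.9+6.9+7.9 = 19.7
Selby–Colne–Kelso–Neston: 7.2+0.9+7.9 = 16
Selby–Ulver–Orton–Neston: 6.3+6.4+6.7 = 19.4
The minimum is 16 km via Selby–Colne–Kelso–Neston.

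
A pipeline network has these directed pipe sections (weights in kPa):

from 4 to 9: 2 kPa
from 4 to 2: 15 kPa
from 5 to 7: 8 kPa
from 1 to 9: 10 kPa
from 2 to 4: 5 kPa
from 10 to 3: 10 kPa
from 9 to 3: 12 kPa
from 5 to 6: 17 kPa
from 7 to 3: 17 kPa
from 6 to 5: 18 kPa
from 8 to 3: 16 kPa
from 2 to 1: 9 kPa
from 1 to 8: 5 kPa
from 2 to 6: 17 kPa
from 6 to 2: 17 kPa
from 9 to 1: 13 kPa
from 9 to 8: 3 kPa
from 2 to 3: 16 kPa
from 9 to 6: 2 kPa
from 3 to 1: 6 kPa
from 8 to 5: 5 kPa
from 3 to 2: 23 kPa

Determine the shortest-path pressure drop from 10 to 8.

Candidate routes:
10 → 3 → 1 → 9 → 8: 10+6+10+3 = 29
10 → 3 → 1 → 8: 10+6+5 = 21
10 → 3 → 2 → 4 → 9 → 8: 10+23+5+2+3 = 43
Cheapest is 10 → 3 → 1 → 8 at 21 kPa.

21 kPa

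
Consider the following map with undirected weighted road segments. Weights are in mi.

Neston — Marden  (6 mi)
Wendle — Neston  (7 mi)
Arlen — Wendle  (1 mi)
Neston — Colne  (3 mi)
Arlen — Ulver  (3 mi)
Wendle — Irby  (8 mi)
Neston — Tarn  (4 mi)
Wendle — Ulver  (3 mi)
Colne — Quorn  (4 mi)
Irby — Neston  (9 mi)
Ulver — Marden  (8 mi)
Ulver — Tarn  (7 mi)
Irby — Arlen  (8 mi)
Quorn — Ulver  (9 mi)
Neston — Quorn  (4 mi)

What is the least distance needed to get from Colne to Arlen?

11 mi

Candidate routes:
Colne → Neston → Wendle → Arlen: 3+7+1 = 11
Colne → Quorn → Neston → Wendle → Arlen: 4+4+7+1 = 16
Cheapest is Colne → Neston → Wendle → Arlen at 11 mi.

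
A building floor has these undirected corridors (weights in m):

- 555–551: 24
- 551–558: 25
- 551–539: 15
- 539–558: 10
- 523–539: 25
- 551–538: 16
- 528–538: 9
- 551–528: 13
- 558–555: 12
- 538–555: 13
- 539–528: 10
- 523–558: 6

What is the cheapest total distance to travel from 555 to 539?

22 m

Compare a few routes:
555 → 538 → 528 → 539: 13+9+10 = 32
555 → 558 → 539: 12+10 = 22
Cheapest is 555 → 558 → 539 at 22 m.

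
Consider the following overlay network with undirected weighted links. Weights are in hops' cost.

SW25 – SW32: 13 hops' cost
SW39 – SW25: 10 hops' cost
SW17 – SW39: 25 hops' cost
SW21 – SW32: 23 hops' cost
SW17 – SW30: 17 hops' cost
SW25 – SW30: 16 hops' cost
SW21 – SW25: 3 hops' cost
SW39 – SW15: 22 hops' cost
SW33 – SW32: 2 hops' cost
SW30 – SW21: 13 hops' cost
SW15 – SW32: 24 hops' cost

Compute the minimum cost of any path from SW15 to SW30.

Settle nodes by increasing distance from SW15:
SW15: 0
SW39: 22  (via SW15)
SW32: 24  (via SW15)
SW33: 26  (via SW32)
SW25: 32  (via SW39)
SW21: 35  (via SW25)
SW17: 47  (via SW39)
SW30: 48  (via SW25)
Shortest route: SW15 → SW39 → SW25 → SW30 = 48 hops' cost.

48 hops' cost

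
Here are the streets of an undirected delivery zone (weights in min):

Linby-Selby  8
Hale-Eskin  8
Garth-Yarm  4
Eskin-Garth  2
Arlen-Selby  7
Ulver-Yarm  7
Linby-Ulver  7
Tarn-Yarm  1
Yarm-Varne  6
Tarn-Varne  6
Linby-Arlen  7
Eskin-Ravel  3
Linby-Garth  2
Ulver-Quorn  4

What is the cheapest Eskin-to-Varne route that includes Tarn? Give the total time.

Shortest Eskin→Tarn: Eskin–Garth–Yarm–Tarn = 7
Shortest Tarn→Varne: Tarn–Varne = 6
Total via Tarn: 7 + 6 = 13 min.

13 min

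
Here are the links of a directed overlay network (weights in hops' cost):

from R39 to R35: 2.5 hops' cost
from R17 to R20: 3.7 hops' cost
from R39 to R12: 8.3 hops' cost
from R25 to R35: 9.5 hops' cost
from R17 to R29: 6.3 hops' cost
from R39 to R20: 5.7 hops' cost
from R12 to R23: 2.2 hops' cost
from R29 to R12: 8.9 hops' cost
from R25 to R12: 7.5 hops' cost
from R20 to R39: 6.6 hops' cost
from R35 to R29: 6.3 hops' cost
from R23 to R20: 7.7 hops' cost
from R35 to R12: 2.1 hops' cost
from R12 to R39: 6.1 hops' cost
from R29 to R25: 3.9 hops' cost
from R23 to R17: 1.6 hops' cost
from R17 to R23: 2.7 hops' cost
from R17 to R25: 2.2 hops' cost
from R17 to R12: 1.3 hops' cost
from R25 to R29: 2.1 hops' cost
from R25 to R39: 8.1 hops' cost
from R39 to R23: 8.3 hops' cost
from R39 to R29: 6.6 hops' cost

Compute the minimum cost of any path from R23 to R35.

11.5 hops' cost

Running Dijkstra from R23:
R23: 0
R17: 1.6  (via R23)
R12: 2.9  (via R17)
R25: 3.8  (via R17)
R20: 5.3  (via R17)
R29: 5.9  (via R25)
R39: 9  (via R12)
R35: 11.5  (via R39)
Shortest route: R23–R17–R12–R39–R35 = 11.5 hops' cost.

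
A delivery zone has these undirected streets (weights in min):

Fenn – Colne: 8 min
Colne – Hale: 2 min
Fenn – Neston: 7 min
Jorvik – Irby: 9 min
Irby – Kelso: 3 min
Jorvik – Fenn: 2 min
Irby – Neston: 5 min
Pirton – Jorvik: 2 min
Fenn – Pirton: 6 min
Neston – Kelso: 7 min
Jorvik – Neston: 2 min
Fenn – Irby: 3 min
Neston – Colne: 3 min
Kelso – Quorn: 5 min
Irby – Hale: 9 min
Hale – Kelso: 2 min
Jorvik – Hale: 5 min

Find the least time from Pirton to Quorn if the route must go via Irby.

15 min

Shortest Pirton→Irby: Pirton → Jorvik → Fenn → Irby = 7
Best Irby to Quorn: Irby → Kelso → Quorn costing 8
Total via Irby: 7 + 8 = 15 min.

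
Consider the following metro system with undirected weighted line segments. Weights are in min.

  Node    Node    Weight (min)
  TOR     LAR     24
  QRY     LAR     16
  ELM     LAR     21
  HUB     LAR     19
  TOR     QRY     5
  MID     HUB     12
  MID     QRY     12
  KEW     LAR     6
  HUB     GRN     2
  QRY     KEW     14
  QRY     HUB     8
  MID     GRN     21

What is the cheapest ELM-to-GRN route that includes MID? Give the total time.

63 min

Best ELM to MID: ELM–LAR–QRY–MID costing 49
Shortest MID→GRN: MID–HUB–GRN = 14
Total via MID: 49 + 14 = 63 min.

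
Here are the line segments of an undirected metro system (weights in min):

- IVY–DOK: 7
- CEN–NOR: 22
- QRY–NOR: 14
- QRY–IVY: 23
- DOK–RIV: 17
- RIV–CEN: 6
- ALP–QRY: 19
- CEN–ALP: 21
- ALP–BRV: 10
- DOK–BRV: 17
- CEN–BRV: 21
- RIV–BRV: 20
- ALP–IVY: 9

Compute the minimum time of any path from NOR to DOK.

Candidate routes:
NOR → QRY → IVY → DOK: 14+23+7 = 44
NOR → CEN → RIV → DOK: 22+6+17 = 45
The minimum is 44 min via NOR → QRY → IVY → DOK.

44 min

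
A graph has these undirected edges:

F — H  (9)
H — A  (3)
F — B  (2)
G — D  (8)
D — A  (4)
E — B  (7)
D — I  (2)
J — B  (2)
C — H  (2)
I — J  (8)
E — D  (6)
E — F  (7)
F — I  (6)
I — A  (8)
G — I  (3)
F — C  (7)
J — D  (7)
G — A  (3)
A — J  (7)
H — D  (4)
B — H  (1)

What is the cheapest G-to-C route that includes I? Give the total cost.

11

Best G to I: G → I costing 3
Best I to C: I → D → H → C costing 8
Total via I: 3 + 8 = 11.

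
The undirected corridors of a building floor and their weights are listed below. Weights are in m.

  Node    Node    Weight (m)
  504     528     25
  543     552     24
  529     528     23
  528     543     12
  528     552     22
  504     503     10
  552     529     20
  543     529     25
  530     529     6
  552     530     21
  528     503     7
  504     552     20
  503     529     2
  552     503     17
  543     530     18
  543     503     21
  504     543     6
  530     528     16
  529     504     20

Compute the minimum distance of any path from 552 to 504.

20 m

Shortest distances from 552:
552: 0
503: 17  (via 552)
529: 19  (via 503)
504: 20  (via 552)
Shortest route: 552 → 504 = 20 m.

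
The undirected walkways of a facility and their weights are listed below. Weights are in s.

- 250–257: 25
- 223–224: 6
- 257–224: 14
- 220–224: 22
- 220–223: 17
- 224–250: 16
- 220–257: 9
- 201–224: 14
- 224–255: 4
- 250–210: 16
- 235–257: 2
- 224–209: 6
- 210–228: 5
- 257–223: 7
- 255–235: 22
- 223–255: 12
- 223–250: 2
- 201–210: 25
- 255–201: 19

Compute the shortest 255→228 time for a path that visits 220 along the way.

Shortest 255→220: 255–224–220 = 26
Shortest 220→228: 220–257–223–250–210–228 = 39
Total via 220: 26 + 39 = 65 s.

65 s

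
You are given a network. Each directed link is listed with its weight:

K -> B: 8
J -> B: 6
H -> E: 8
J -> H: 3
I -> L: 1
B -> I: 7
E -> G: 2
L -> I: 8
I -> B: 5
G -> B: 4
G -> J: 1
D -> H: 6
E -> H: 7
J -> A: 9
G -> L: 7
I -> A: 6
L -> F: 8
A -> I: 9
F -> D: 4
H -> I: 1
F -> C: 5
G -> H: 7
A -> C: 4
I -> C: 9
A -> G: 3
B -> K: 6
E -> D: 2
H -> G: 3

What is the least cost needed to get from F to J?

Settle nodes by increasing distance from F:
F: 0
D: 4  (via F)
C: 5  (via F)
H: 10  (via D)
I: 11  (via H)
L: 12  (via I)
G: 13  (via H)
J: 14  (via G)
Shortest route: F → D → H → G → J = 14.

14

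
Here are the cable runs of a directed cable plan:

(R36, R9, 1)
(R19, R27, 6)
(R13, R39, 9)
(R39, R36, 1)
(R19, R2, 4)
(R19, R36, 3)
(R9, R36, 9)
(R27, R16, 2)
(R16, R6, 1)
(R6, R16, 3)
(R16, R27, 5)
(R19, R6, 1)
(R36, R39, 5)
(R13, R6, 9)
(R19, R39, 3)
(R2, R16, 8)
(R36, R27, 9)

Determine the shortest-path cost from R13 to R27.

17

Compare a few routes:
R13–R39–R36–R27: 9+1+9 = 19
R13–R6–R16–R27: 9+3+5 = 17
Cheapest is R13–R6–R16–R27 at 17.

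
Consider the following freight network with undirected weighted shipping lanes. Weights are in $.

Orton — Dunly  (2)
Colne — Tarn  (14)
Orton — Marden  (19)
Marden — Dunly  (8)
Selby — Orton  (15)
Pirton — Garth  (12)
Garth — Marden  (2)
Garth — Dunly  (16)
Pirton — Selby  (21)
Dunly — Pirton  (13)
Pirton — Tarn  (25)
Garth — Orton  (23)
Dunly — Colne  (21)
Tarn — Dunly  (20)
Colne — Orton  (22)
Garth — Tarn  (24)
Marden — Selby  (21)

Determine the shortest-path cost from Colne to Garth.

Candidate routes:
Colne–Orton–Dunly–Marden–Garth: 22+2+8+2 = 34
Colne–Dunly–Marden–Garth: 21+8+2 = 31
The minimum is $31 via Colne–Dunly–Marden–Garth.

$31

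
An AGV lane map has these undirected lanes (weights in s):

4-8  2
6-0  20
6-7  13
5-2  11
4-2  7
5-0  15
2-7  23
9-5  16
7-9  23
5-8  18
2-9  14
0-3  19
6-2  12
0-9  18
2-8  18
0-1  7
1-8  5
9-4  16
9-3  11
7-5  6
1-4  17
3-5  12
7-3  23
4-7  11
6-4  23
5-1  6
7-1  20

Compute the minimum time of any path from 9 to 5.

16 s

Compare a few routes:
9 - 5: 16 = 16
9 - 4 - 8 - 1 - 5: 16+2+5+6 = 29
9 - 2 - 5: 14+11 = 25
9 - 3 - 5: 11+12 = 23
Cheapest is 9 - 5 at 16 s.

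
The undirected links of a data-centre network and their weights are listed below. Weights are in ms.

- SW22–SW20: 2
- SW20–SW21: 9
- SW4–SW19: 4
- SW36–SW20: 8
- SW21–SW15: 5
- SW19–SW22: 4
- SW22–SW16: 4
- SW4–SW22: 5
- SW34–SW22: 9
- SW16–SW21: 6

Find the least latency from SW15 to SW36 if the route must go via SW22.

Shortest SW15→SW22: SW15–SW21–SW16–SW22 = 15
Best SW22 to SW36: SW22–SW20–SW36 costing 10
Total via SW22: 15 + 10 = 25 ms.

25 ms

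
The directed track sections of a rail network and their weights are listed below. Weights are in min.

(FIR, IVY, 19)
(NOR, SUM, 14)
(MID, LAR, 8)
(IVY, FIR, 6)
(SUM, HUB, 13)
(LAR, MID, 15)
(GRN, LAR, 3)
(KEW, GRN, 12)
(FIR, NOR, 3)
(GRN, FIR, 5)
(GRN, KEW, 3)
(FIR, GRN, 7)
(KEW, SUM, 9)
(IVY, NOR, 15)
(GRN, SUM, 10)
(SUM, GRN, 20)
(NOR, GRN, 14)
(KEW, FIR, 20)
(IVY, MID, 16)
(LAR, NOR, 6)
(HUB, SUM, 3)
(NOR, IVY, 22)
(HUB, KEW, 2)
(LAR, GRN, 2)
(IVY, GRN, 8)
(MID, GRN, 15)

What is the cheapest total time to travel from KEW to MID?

Settle nodes by increasing distance from KEW:
KEW: 0
SUM: 9  (via KEW)
GRN: 12  (via KEW)
LAR: 15  (via GRN)
FIR: 17  (via GRN)
NOR: 20  (via FIR)
HUB: 22  (via SUM)
MID: 30  (via LAR)
Shortest route: KEW–GRN–LAR–MID = 30 min.

30 min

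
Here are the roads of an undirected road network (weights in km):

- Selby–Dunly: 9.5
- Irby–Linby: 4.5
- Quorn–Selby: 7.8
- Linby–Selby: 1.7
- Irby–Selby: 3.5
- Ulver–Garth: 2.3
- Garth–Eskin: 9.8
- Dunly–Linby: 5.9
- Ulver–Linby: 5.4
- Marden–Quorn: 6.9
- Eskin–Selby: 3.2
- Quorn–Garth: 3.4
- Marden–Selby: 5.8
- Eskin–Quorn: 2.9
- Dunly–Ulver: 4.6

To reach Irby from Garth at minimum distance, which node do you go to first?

Ulver

Candidate routes:
Garth - Quorn - Eskin - Selby - Irby: 3.4+2.9+3.2+3.5 = 13
Garth - Ulver - Linby - Selby - Irby: 2.3+5.4+1.7+3.5 = 12.9
Garth - Quorn - Selby - Irby: 3.4+7.8+3.5 = 14.7
Garth - Ulver - Linby - Irby: 2.3+5.4+4.5 = 12.2
The minimum is 12.2 km via Garth - Ulver - Linby - Irby.
So from Garth the first move is to Ulver.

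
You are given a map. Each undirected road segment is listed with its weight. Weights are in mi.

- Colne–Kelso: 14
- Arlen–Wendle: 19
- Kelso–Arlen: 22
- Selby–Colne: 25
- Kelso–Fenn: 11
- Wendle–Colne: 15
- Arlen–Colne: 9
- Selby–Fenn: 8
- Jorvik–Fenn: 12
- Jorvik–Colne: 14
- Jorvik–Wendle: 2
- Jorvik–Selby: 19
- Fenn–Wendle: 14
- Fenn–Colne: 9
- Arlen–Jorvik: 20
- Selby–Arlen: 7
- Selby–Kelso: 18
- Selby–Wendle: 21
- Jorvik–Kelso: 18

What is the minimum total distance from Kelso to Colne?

Running Dijkstra from Kelso:
Kelso: 0
Fenn: 11  (via Kelso)
Colne: 14  (via Kelso)
Shortest route: Kelso → Colne = 14 mi.

14 mi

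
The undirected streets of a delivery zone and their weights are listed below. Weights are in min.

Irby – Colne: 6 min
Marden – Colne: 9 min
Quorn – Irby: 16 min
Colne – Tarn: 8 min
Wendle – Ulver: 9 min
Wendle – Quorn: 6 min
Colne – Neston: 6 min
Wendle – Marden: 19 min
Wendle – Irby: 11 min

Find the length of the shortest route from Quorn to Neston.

28 min

Compare a few routes:
Quorn–Wendle–Irby–Colne–Neston: 6+11+6+6 = 29
Quorn–Irby–Colne–Neston: 16+6+6 = 28
Cheapest is Quorn–Irby–Colne–Neston at 28 min.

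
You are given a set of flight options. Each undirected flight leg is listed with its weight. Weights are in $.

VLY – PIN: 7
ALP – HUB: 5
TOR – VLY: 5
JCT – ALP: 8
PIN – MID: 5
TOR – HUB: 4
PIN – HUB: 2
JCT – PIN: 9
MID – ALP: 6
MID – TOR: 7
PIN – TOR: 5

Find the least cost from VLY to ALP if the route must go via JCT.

$24

Shortest VLY→JCT: VLY → PIN → JCT = 16
Best JCT to ALP: JCT → ALP costing 8
Total via JCT: 16 + 8 = $24.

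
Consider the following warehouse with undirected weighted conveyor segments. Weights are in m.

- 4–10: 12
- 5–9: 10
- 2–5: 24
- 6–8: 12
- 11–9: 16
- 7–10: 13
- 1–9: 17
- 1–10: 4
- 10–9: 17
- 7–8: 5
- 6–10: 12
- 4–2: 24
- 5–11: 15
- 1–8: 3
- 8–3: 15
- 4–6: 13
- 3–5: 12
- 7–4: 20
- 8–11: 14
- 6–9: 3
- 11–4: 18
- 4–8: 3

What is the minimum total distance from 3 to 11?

Settle nodes by increasing distance from 3:
3: 0
5: 12  (via 3)
8: 15  (via 3)
1: 18  (via 8)
4: 18  (via 8)
7: 20  (via 8)
9: 22  (via 5)
10: 22  (via 1)
6: 25  (via 9)
11: 27  (via 5)
Shortest route: 3 → 5 → 11 = 27 m.

27 m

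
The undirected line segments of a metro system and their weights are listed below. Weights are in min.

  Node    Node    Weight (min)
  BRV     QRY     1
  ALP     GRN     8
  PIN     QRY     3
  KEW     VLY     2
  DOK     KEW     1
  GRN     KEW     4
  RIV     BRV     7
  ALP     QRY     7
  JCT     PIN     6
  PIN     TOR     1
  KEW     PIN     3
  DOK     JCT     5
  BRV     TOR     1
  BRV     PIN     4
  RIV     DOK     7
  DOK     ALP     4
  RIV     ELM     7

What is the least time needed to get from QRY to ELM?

15 min

Candidate routes:
QRY → BRV → RIV → ELM: 1+7+7 = 15
QRY → PIN → BRV → RIV → ELM: 3+4+7+7 = 21
QRY → PIN → KEW → DOK → RIV → ELM: 3+3+1+7+7 = 21
QRY → PIN → TOR → BRV → RIV → ELM: 3+1+1+7+7 = 19
The minimum is 15 min via QRY → BRV → RIV → ELM.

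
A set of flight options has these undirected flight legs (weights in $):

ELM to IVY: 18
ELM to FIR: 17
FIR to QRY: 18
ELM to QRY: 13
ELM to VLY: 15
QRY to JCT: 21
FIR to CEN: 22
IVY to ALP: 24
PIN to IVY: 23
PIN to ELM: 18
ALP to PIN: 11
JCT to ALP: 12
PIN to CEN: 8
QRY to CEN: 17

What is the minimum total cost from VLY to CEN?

Settle nodes by increasing distance from VLY:
VLY: 0
ELM: 15  (via VLY)
QRY: 28  (via ELM)
FIR: 32  (via ELM)
IVY: 33  (via ELM)
PIN: 33  (via ELM)
CEN: 41  (via PIN)
Shortest route: VLY–ELM–PIN–CEN = $41.

$41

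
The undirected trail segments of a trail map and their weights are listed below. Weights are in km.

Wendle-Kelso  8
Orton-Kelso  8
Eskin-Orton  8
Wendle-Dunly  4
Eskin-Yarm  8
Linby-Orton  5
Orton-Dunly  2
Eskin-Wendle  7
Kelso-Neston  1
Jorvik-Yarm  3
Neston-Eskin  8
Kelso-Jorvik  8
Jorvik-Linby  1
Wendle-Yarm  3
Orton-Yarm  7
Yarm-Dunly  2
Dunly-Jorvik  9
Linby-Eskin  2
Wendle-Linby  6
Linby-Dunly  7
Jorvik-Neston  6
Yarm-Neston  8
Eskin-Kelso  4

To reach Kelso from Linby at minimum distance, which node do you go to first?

Enumerating some paths:
Linby–Jorvik–Kelso: 1+8 = 9
Linby–Eskin–Kelso: 2+4 = 6
Linby–Jorvik–Neston–Kelso: 1+6+1 = 8
The minimum is 6 km via Linby–Eskin–Kelso.
So from Linby the first move is to Eskin.

Eskin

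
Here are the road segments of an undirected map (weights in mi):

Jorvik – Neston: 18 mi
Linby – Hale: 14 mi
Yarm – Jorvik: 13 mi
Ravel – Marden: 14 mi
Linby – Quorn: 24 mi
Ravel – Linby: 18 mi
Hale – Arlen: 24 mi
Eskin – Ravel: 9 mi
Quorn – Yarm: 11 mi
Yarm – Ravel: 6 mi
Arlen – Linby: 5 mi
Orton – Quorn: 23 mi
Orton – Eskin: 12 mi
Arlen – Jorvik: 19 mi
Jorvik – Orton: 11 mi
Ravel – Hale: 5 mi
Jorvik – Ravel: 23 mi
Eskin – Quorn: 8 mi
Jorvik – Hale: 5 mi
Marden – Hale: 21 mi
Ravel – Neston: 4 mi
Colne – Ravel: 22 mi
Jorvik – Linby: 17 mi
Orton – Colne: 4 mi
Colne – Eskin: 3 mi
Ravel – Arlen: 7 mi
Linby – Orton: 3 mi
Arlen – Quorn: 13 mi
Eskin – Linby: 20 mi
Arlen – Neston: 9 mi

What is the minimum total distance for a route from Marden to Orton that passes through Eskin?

Best Marden to Eskin: Marden → Ravel → Eskin costing 23
Shortest Eskin→Orton: Eskin → Colne → Orton = 7
Total via Eskin: 23 + 7 = 30 mi.

30 mi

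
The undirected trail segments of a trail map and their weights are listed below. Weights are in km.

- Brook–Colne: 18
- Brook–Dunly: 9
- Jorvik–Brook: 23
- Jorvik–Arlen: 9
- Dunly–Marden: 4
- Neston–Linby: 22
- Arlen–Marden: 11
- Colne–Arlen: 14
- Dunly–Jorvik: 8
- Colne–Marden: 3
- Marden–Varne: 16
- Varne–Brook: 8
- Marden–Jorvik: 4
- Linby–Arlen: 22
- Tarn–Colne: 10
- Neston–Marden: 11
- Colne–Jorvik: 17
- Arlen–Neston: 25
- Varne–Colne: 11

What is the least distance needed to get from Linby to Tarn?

Settle nodes by increasing distance from Linby:
Linby: 0
Arlen: 22  (via Linby)
Neston: 22  (via Linby)
Jorvik: 31  (via Arlen)
Marden: 33  (via Arlen)
Colne: 36  (via Arlen)
Dunly: 37  (via Marden)
Tarn: 46  (via Colne)
Shortest route: Linby → Arlen → Colne → Tarn = 46 km.

46 km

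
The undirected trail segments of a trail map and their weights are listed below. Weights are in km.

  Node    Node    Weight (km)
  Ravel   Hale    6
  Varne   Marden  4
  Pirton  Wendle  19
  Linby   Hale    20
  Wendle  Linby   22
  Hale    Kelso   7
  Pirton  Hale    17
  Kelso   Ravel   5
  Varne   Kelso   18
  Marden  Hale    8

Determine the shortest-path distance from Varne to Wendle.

Enumerating some paths:
Varne–Marden–Hale–Pirton–Wendle: 4+8+17+19 = 48
Varne–Marden–Hale–Linby–Wendle: 4+8+20+22 = 54
Varne–Kelso–Hale–Pirton–Wendle: 18+7+17+19 = 61
Cheapest is Varne–Marden–Hale–Pirton–Wendle at 48 km.

48 km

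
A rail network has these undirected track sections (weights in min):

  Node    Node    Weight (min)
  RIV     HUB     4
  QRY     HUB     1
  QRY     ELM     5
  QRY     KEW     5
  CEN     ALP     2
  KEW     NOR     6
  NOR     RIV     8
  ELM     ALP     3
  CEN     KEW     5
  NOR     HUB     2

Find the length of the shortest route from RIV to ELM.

Running Dijkstra from RIV:
RIV: 0
HUB: 4  (via RIV)
QRY: 5  (via HUB)
NOR: 6  (via HUB)
ELM: 10  (via QRY)
Shortest route: RIV–HUB–QRY–ELM = 10 min.

10 min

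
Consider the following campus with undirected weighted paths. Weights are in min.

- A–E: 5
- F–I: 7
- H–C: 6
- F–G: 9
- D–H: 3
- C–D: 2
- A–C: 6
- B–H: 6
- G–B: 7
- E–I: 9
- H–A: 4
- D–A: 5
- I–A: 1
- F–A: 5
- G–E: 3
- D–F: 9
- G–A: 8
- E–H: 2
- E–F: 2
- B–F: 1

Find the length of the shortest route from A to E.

Compare a few routes:
A → H → E: 4+2 = 6
A → E: 5 = 5
Cheapest is A → E at 5 min.

5 min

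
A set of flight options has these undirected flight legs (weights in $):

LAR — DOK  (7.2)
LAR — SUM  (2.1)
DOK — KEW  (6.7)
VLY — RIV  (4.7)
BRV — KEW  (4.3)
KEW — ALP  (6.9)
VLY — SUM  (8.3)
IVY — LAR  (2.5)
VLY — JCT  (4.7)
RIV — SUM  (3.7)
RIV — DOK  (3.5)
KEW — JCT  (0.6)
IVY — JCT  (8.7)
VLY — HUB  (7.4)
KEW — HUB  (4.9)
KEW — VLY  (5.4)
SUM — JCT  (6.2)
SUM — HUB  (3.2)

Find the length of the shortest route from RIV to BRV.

$14.3

Settle nodes by increasing distance from RIV:
RIV: 0
DOK: 3.5  (via RIV)
SUM: 3.7  (via RIV)
VLY: 4.7  (via RIV)
LAR: 5.8  (via SUM)
HUB: 6.9  (via SUM)
IVY: 8.3  (via LAR)
JCT: 9.4  (via VLY)
KEW: 10  (via JCT)
BRV: 14.3  (via KEW)
Shortest route: RIV–VLY–JCT–KEW–BRV = $14.3.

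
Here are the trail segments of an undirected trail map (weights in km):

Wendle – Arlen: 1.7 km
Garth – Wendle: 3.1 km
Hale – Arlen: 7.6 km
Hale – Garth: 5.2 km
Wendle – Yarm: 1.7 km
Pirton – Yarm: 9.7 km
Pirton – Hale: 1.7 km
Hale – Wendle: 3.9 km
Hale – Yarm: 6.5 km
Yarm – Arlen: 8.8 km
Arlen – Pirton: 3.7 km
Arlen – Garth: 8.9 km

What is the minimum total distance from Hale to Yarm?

5.6 km

Candidate routes:
Hale–Wendle–Yarm: 3.9+1.7 = 5.6
Hale–Pirton–Arlen–Wendle–Yarm: 1.7+3.7+1.7+1.7 = 8.8
Hale–Yarm: 6.5 = 6.5
The minimum is 5.6 km via Hale–Wendle–Yarm.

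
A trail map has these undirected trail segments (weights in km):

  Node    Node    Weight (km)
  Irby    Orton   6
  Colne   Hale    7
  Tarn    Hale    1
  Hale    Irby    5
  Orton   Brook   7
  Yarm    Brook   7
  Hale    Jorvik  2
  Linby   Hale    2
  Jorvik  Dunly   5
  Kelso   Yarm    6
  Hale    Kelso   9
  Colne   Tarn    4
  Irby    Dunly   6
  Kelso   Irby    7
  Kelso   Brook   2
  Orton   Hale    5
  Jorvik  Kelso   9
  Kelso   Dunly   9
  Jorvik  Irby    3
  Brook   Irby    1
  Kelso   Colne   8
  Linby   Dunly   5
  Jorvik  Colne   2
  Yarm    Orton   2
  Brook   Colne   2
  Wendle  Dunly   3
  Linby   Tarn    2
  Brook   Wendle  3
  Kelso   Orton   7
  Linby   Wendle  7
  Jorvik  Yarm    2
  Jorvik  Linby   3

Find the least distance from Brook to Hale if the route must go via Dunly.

Best Brook to Dunly: Brook–Wendle–Dunly costing 6
Shortest Dunly→Hale: Dunly–Jorvik–Hale = 7
Total via Dunly: 6 + 7 = 13 km.

13 km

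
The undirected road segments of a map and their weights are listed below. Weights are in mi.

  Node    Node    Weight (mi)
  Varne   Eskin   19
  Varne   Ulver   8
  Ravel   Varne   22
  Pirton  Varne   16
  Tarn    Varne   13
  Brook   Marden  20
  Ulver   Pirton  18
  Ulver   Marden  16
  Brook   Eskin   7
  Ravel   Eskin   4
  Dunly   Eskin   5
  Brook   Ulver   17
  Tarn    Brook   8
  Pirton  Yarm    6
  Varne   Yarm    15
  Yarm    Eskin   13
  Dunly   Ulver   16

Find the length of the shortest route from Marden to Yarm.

39 mi

Enumerating some paths:
Marden - Ulver - Varne - Yarm: 16+8+15 = 39
Marden - Brook - Eskin - Yarm: 20+7+13 = 40
Marden - Ulver - Pirton - Yarm: 16+18+6 = 40
Cheapest is Marden - Ulver - Varne - Yarm at 39 mi.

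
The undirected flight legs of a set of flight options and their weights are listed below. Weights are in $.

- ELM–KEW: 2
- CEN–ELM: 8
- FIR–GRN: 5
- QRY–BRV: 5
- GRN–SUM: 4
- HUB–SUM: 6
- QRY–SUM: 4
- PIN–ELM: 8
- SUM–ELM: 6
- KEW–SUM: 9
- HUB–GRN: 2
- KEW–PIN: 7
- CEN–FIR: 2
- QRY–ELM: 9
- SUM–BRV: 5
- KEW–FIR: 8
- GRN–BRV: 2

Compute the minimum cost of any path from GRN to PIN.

Enumerating some paths:
GRN - FIR - KEW - PIN: 5+8+7 = 20
GRN - SUM - ELM - PIN: 4+6+8 = 18
GRN - SUM - KEW - PIN: 4+9+7 = 20
GRN - SUM - ELM - KEW - PIN: 4+6+2+7 = 19
The minimum is $18 via GRN - SUM - ELM - PIN.

$18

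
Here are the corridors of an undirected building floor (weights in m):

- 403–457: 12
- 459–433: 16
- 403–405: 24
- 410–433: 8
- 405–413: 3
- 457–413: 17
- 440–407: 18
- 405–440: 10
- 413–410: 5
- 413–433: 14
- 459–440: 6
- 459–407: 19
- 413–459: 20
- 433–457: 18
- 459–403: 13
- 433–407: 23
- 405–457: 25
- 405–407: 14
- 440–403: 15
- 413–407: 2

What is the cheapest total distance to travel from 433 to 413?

Enumerating some paths:
433–413: 14 = 14
433–410–413: 8+5 = 13
Cheapest is 433–410–413 at 13 m.

13 m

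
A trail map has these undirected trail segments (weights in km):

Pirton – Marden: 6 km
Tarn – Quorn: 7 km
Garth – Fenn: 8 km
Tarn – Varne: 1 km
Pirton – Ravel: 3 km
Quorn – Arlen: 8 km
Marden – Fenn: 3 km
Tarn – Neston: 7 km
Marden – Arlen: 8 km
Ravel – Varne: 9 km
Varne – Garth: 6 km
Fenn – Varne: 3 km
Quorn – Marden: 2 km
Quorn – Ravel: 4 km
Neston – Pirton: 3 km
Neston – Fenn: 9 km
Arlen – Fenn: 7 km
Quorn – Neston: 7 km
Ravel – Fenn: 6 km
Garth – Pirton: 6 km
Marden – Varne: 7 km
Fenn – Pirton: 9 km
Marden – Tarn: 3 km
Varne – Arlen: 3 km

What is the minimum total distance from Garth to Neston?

Shortest distances from Garth:
Garth: 0
Pirton: 6  (via Garth)
Varne: 6  (via Garth)
Tarn: 7  (via Varne)
Fenn: 8  (via Garth)
Ravel: 9  (via Pirton)
Neston: 9  (via Pirton)
Shortest route: Garth–Pirton–Neston = 9 km.

9 km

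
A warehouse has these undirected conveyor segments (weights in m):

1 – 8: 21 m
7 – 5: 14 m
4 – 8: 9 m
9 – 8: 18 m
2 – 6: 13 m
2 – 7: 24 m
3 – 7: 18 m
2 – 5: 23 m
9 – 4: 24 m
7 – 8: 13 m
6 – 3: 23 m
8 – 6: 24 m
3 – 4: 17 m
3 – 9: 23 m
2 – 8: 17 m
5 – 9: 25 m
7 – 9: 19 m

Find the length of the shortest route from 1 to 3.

47 m

Shortest distances from 1:
1: 0
8: 21  (via 1)
4: 30  (via 8)
7: 34  (via 8)
2: 38  (via 8)
9: 39  (via 8)
6: 45  (via 8)
3: 47  (via 4)
Shortest route: 1 → 8 → 4 → 3 = 47 m.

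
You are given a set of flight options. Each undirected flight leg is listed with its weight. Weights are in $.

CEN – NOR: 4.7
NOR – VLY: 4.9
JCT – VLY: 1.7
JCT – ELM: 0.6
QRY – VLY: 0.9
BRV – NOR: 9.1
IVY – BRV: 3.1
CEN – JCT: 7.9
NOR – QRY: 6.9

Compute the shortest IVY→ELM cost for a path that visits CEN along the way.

$25.4

Best IVY to CEN: IVY → BRV → NOR → CEN costing 16.9
Shortest CEN→ELM: CEN → JCT → ELM = 8.5
Total via CEN: 16.9 + 8.5 = $25.4.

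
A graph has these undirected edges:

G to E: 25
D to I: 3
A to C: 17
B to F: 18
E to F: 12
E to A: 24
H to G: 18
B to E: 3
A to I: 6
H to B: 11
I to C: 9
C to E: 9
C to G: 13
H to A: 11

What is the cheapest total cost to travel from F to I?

30

Settle nodes by increasing distance from F:
F: 0
E: 12  (via F)
B: 15  (via E)
C: 21  (via E)
H: 26  (via B)
I: 30  (via C)
Shortest route: F → E → C → I = 30.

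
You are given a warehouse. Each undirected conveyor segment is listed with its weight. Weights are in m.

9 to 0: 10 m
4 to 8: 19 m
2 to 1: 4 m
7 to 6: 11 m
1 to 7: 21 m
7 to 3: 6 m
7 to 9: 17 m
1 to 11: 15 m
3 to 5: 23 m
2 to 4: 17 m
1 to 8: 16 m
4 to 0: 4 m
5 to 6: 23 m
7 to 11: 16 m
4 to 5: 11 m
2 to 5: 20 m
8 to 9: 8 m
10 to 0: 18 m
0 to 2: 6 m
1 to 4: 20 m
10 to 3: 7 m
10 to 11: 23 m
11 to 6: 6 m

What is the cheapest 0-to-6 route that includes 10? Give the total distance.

Shortest 0→10: 0–10 = 18
Best 10 to 6: 10–3–7–6 costing 24
Total via 10: 18 + 24 = 42 m.

42 m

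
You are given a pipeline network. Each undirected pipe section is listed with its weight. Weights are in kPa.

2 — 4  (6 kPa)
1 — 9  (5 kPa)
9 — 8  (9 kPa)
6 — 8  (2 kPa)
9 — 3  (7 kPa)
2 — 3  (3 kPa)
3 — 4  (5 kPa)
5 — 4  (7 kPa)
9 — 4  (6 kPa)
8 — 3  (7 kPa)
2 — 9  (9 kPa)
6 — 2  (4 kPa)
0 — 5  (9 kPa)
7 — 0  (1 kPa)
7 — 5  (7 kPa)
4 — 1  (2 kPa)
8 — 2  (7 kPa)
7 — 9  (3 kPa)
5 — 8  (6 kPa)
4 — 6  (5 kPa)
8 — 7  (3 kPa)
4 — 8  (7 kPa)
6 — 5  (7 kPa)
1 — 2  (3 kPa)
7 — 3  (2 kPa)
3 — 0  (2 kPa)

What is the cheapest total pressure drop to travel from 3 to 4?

5 kPa

Settle nodes by increasing distance from 3:
3: 0
0: 2  (via 3)
7: 2  (via 3)
2: 3  (via 3)
4: 5  (via 3)
Shortest route: 3–4 = 5 kPa.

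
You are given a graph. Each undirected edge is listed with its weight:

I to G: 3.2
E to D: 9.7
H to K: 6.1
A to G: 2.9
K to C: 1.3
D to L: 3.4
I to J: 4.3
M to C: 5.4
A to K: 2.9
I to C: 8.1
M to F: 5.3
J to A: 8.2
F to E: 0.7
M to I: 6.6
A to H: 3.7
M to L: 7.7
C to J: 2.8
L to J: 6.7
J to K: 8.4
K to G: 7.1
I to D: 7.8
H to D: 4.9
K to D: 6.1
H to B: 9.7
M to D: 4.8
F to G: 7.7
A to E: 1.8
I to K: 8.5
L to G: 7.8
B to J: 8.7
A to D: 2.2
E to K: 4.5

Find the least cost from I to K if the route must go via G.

9

Shortest I→G: I → G = 3.2
Shortest G→K: G → A → K = 5.8
Total via G: 3.2 + 5.8 = 9.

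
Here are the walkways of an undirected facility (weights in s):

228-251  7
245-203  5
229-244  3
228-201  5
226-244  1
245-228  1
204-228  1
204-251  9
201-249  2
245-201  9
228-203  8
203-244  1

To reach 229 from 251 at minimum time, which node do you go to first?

Enumerating some paths:
251–228–245–203–244–229: 7+1+5+1+3 = 17
251–204–228–245–203–244–229: 9+1+1+5+1+3 = 20
251–228–203–244–229: 7+8+1+3 = 19
Cheapest is 251–228–245–203–244–229 at 17 s.
So from 251 the first move is to 228.

228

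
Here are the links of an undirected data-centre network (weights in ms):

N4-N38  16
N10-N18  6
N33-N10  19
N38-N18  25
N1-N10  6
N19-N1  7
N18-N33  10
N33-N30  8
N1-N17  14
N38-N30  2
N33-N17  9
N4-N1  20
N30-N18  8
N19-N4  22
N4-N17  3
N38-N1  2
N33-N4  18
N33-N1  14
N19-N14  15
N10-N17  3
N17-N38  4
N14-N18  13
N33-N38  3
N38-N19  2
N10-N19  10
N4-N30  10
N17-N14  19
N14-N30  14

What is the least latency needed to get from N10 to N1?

6 ms

Running Dijkstra from N10:
N10: 0
N17: 3  (via N10)
N18: 6  (via N10)
N1: 6  (via N10)
Shortest route: N10 → N1 = 6 ms.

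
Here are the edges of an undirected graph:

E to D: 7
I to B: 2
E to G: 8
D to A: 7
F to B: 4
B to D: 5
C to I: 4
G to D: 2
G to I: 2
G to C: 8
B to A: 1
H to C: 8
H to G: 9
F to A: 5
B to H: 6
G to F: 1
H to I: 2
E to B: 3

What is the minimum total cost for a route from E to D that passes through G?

Best E to G: E–B–I–G costing 7
Shortest G→D: G–D = 2
Total via G: 7 + 2 = 9.

9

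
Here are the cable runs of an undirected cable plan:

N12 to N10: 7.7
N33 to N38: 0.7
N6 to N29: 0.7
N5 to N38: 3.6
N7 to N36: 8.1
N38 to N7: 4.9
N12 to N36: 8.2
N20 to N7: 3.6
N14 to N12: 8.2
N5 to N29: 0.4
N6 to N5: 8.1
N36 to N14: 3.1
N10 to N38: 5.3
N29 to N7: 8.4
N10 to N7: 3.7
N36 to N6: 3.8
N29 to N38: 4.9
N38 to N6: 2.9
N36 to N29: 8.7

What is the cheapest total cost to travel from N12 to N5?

13.1

Shortest distances from N12:
N12: 0
N10: 7.7  (via N12)
N36: 8.2  (via N12)
N14: 8.2  (via N12)
N7: 11.4  (via N10)
N6: 12  (via N36)
N29: 12.7  (via N6)
N38: 13  (via N10)
N5: 13.1  (via N29)
Shortest route: N12 → N36 → N6 → N29 → N5 = 13.1.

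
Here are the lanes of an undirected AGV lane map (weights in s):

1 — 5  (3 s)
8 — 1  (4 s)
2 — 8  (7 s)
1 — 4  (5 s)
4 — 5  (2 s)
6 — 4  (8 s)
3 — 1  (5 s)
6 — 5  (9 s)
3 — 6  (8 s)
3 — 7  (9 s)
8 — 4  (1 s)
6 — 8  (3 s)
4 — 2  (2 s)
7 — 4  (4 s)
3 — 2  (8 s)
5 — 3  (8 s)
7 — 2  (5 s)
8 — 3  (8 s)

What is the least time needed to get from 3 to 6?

8 s

Enumerating some paths:
3 - 6: 8 = 8
3 - 8 - 6: 8+3 = 11
The minimum is 8 s via 3 - 6.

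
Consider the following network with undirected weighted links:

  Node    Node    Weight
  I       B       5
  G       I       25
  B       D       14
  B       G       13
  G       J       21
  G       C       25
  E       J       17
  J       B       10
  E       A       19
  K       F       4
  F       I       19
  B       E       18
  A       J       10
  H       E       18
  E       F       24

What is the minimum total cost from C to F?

62

Shortest distances from C:
C: 0
G: 25  (via C)
B: 38  (via G)
I: 43  (via B)
J: 46  (via G)
D: 52  (via B)
A: 56  (via J)
E: 56  (via B)
F: 62  (via I)
Shortest route: C–G–B–I–F = 62.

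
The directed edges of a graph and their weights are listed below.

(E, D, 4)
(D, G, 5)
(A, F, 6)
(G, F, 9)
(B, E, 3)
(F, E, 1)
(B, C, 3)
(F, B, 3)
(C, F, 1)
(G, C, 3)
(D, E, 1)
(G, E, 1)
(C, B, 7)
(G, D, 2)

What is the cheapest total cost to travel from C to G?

Candidate routes:
C → B → E → D → G: 7+3+4+5 = 19
C → F → E → D → G: 1+1+4+5 = 11
C → F → B → E → D → G: 1+3+3+4+5 = 16
The minimum is 11 via C → F → E → D → G.

11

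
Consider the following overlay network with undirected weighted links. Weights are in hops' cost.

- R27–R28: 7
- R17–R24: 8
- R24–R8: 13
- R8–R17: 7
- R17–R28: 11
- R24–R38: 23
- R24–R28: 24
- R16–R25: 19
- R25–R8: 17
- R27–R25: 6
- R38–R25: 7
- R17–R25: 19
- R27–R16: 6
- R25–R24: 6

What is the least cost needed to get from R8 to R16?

29 hops' cost

Running Dijkstra from R8:
R8: 0
R17: 7  (via R8)
R24: 13  (via R8)
R25: 17  (via R8)
R28: 18  (via R17)
R27: 23  (via R25)
R38: 24  (via R25)
R16: 29  (via R27)
Shortest route: R8–R25–R27–R16 = 29 hops' cost.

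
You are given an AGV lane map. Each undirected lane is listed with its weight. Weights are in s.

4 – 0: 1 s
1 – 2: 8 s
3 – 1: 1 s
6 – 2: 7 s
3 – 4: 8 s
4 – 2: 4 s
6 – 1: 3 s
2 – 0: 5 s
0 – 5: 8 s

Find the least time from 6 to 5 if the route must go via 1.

21 s

Shortest 6→1: 6 → 1 = 3
Shortest 1→5: 1 → 3 → 4 → 0 → 5 = 18
Total via 1: 3 + 18 = 21 s.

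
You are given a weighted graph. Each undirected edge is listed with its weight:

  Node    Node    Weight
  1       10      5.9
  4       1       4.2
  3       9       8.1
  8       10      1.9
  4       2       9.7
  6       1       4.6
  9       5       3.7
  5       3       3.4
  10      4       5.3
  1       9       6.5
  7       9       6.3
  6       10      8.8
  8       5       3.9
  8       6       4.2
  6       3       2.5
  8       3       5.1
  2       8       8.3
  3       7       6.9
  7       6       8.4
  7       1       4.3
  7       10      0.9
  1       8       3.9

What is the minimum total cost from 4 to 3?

11.3

Candidate routes:
4 - 10 - 8 - 3: 5.3+1.9+5.1 = 12.3
4 - 1 - 6 - 3: 4.2+4.6+2.5 = 11.3
The minimum is 11.3 via 4 - 1 - 6 - 3.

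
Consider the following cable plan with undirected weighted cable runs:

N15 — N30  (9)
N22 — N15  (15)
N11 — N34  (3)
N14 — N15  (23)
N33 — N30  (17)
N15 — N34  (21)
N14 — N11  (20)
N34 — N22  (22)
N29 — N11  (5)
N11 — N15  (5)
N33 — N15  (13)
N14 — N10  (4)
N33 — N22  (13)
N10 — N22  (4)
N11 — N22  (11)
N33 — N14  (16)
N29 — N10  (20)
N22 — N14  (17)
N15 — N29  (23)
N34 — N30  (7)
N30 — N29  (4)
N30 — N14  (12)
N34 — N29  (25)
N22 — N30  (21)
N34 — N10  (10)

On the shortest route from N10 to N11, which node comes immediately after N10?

N34

Candidate routes:
N10 → N34 → N11: 10+3 = 13
N10 → N22 → N11: 4+11 = 15
N10 → N14 → N11: 4+20 = 24
Cheapest is N10 → N34 → N11 at 13.
So from N10 the first move is to N34.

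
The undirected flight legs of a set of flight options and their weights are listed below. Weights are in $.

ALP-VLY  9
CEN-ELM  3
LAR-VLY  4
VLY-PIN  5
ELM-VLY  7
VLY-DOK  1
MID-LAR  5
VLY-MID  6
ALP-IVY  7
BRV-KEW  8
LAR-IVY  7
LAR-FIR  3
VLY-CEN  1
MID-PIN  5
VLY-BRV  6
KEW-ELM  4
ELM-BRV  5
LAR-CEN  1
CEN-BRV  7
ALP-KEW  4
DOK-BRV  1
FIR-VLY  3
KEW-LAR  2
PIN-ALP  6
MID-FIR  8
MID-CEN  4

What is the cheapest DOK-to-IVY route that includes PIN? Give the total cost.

Best DOK to PIN: DOK–VLY–PIN costing 6
Shortest PIN→IVY: PIN–ALP–IVY = 13
Total via PIN: 6 + 13 = $19.

$19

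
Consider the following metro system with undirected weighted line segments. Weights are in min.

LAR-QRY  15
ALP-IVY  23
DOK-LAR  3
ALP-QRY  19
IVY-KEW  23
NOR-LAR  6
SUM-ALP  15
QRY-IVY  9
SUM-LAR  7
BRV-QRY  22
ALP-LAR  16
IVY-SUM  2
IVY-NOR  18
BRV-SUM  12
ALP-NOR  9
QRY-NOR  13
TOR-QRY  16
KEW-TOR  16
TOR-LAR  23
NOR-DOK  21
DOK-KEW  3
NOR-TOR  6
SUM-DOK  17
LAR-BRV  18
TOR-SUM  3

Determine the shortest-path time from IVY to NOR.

Candidate routes:
IVY → SUM → LAR → NOR: 2+7+6 = 15
IVY → SUM → TOR → NOR: 2+3+6 = 11
Cheapest is IVY → SUM → TOR → NOR at 11 min.

11 min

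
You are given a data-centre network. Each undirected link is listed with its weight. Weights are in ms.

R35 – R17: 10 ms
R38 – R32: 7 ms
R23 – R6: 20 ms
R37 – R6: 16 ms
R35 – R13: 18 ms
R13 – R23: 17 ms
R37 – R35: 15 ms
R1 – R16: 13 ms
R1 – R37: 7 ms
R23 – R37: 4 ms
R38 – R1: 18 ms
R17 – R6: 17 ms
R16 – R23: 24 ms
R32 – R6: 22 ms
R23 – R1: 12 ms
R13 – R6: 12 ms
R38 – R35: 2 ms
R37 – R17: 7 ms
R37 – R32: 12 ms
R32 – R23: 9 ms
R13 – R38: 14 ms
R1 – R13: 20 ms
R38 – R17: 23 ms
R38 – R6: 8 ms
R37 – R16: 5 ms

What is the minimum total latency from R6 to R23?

Compare a few routes:
R6 - R23: 20 = 20
R6 - R17 - R37 - R23: 17+7+4 = 28
R6 - R38 - R35 - R37 - R23: 8+2+15+4 = 29
R6 - R38 - R32 - R23: 8+7+9 = 24
Cheapest is R6 - R23 at 20 ms.

20 ms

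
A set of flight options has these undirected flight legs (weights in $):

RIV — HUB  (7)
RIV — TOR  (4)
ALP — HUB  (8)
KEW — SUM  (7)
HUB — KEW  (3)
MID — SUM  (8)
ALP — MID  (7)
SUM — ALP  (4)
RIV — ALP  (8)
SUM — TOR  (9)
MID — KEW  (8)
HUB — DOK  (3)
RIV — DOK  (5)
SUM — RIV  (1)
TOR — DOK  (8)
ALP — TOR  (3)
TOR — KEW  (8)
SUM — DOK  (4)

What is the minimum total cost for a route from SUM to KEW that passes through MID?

$16

Shortest SUM→MID: SUM → MID = 8
Shortest MID→KEW: MID → KEW = 8
Total via MID: 8 + 8 = $16.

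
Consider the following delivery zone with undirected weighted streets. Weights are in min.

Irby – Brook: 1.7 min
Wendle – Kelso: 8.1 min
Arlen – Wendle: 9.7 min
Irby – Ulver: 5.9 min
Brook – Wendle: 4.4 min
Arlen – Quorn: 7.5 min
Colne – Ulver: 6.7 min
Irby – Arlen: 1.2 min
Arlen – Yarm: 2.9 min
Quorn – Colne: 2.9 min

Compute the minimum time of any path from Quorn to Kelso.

22.9 min

Enumerating some paths:
Quorn → Arlen → Wendle → Kelso: 7.5+9.7+8.1 = 25.3
Quorn → Arlen → Irby → Brook → Wendle → Kelso: 7.5+1.2+1.7+4.4+8.1 = 22.9
Quorn → Colne → Ulver → Irby → Brook → Wendle → Kelso: 2.9+6.7+5.9+1.7+4.4+8.1 = 29.7
The minimum is 22.9 min via Quorn → Arlen → Irby → Brook → Wendle → Kelso.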